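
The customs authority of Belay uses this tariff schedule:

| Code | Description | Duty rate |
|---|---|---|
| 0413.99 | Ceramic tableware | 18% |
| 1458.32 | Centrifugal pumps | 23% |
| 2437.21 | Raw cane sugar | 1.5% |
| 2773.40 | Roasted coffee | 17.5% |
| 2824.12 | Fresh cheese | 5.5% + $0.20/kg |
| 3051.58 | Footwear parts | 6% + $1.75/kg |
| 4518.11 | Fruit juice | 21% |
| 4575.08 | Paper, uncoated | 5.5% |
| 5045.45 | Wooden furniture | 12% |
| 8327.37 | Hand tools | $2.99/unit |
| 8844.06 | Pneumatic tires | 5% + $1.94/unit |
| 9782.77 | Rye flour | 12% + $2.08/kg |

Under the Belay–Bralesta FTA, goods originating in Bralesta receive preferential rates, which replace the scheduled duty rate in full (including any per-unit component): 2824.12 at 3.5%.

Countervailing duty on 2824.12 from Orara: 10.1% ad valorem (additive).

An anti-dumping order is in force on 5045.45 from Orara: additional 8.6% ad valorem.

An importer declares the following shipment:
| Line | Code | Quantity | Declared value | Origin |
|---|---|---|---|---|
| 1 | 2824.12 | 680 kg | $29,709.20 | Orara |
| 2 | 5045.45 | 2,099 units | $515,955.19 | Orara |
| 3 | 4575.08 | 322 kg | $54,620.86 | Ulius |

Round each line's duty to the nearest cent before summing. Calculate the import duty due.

$114,061.56

Line 1 (2824.12, Orara, 680 kg, $29,709.20):
Base rate for 2824.12 is 5.5% + $0.20/kg.
2824.12 has an FTA preferential rate, but origin Orara is not Bralesta; base rate stands.
Additional duty on 2824.12 from Orara: +10.1%. Applied ad valorem rate: 5.5% + 10.1% = 15.6%.
Duty = $29,709.20 × 15.6% + 680 × $0.20 = $4,770.64.
Line 2 (5045.45, Orara, 2,099 units, $515,955.19):
Base rate for 5045.45 is 12%.
Additional duty on 5045.45 from Orara: +8.6%. Applied ad valorem rate: 12% + 8.6% = 20.6%.
Duty = $515,955.19 × 20.6% = $106,286.77.
Line 3 (4575.08, Ulius, 322 kg, $54,620.86):
Base rate for 4575.08 is 5.5%.
Duty = $54,620.86 × 5.5% = $3,004.15.
Total = $4,770.64 + $106,286.77 + $3,004.15 = $114,061.56.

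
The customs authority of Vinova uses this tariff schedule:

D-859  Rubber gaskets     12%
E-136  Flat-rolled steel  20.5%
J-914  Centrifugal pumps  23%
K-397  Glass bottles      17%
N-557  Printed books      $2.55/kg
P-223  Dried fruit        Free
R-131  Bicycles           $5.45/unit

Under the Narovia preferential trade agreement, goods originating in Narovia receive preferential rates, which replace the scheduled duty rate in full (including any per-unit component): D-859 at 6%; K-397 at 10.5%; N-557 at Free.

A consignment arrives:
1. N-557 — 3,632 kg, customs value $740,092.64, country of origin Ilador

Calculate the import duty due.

Line 1 (N-557, Ilador, 3,632 kg, $740,092.64):
Base rate for N-557 is $2.55/kg.
N-557 has an FTA preferential rate, but origin Ilador is not Narovia; base rate stands.
Duty = 3,632 × $2.55 = $9,261.60.

$9,261.60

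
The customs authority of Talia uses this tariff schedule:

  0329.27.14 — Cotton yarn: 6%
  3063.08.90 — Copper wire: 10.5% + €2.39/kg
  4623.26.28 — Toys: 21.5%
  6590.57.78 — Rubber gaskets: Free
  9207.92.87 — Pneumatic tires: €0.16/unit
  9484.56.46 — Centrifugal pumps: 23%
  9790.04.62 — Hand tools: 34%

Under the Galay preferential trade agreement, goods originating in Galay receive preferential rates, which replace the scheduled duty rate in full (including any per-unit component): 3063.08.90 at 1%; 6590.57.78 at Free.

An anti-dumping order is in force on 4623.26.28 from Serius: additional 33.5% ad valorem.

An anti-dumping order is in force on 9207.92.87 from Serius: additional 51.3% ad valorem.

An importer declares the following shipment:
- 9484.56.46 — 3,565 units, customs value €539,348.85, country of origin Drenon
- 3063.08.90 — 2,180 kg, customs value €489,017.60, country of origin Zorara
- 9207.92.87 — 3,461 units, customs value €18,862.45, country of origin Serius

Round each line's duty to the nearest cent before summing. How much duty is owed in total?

Line 1 (9484.56.46, Drenon, 3,565 units, €539,348.85):
Base rate for 9484.56.46 is 23%.
Duty = €539,348.85 × 23% = €124,050.24.
Line 2 (3063.08.90, Zorara, 2,180 kg, €489,017.60):
Base rate for 3063.08.90 is 10.5% + €2.39/kg.
3063.08.90 has an FTA preferential rate, but origin Zorara is not Galay; base rate stands.
Duty = €489,017.60 × 10.5% + 2,180 × €2.39 = €56,557.05.
Line 3 (9207.92.87, Serius, 3,461 units, €18,862.45):
Base rate for 9207.92.87 is €0.16/unit.
Additional duty on 9207.92.87 from Serius: +51.3% ad valorem. Applied ad valorem rate = 51.3%.
Duty = €18,862.45 × 51.3% + 3,461 × €0.16 = €10,230.20.
Total = €124,050.24 + €56,557.05 + €10,230.20 = €190,837.49.

€190,837.49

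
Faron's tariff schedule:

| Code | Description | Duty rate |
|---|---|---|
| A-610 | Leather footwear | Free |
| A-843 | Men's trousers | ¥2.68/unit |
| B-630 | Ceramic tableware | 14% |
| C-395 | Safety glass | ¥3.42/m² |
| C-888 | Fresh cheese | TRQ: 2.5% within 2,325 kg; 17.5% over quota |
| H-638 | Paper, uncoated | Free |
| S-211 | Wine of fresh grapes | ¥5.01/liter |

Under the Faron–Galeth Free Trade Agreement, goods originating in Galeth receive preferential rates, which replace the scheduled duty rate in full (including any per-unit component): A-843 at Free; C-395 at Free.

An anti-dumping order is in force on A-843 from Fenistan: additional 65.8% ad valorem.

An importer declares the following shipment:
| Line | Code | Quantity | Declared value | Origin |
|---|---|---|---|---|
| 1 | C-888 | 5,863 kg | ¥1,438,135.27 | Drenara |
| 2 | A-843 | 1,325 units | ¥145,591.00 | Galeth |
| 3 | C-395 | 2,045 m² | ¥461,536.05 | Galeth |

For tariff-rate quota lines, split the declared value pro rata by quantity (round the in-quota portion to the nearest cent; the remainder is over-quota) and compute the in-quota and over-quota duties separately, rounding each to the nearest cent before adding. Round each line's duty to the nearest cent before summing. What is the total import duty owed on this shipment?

Line 1 (C-888, Drenara, 5,863 kg, ¥1,438,135.27):
Code C-888 is under a tariff-rate quota (threshold 2,325 kg). In-quota: 2,325 kg at 2.5%; over-quota: 3,538 kg at 17.5%.
Pro-rata value split: in-quota = ¥1,438,135.27 × 2,325/5,863 = ¥570,299.25; over-quota = ¥1,438,135.27 − ¥570,299.25 = ¥867,836.02.
In-quota duty = ¥570,299.25 × 2.5% = ¥14,257.48. Over-quota duty = ¥867,836.02 × 17.5% = ¥151,871.30.
Line duty = ¥14,257.48 + ¥151,871.30 = ¥166,128.78.
Line 2 (A-843, Galeth, 1,325 units, ¥145,591.00):
Base rate for A-843 is ¥2.68/unit.
Origin Galeth qualifies under the Faron–Galeth agreement and A-843 is covered: preferential rate Free applies instead.
The additional-duty order on A-843 targets Fenistan, not Galeth; it does not apply.
Duty = ¥145,591.00 × 0% = ¥0.00.
Line 3 (C-395, Galeth, 2,045 m², ¥461,536.05):
Base rate for C-395 is ¥3.42/m².
Origin Galeth qualifies under the Faron–Galeth agreement and C-395 is covered: preferential rate Free applies instead.
Duty = ¥461,536.05 × 0% = ¥0.00.
Total = ¥166,128.78 + ¥0.00 + ¥0.00 = ¥166,128.78.

¥166,128.78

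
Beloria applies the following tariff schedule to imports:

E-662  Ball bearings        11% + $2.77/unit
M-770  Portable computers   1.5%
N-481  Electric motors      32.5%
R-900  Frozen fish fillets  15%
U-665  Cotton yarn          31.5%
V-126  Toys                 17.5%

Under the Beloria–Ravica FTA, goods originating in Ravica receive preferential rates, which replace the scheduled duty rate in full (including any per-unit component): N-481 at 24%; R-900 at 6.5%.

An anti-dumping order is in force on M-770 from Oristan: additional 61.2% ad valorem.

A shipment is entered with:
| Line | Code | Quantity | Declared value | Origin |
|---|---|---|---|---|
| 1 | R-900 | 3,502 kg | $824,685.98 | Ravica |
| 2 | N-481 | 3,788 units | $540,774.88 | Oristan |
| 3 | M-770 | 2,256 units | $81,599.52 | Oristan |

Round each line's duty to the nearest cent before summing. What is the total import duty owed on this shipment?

Line 1 (R-900, Ravica, 3,502 kg, $824,685.98):
Base rate for R-900 is 15%.
Origin Ravica qualifies under the Beloria–Ravica agreement and R-900 is covered: preferential rate 6.5% applies instead.
Duty = $824,685.98 × 6.5% = $53,604.59.
Line 2 (N-481, Oristan, 3,788 units, $540,774.88):
Base rate for N-481 is 32.5%.
N-481 has an FTA preferential rate, but origin Oristan is not Ravica; base rate stands.
Duty = $540,774.88 × 32.5% = $175,751.84.
Line 3 (M-770, Oristan, 2,256 units, $81,599.52):
Base rate for M-770 is 1.5%.
Additional duty on M-770 from Oristan: +61.2%. Applied ad valorem rate: 1.5% + 61.2% = 62.7%.
Duty = $81,599.52 × 62.7% = $51,162.90.
Total = $53,604.59 + $175,751.84 + $51,162.90 = $280,519.33.

$280,519.33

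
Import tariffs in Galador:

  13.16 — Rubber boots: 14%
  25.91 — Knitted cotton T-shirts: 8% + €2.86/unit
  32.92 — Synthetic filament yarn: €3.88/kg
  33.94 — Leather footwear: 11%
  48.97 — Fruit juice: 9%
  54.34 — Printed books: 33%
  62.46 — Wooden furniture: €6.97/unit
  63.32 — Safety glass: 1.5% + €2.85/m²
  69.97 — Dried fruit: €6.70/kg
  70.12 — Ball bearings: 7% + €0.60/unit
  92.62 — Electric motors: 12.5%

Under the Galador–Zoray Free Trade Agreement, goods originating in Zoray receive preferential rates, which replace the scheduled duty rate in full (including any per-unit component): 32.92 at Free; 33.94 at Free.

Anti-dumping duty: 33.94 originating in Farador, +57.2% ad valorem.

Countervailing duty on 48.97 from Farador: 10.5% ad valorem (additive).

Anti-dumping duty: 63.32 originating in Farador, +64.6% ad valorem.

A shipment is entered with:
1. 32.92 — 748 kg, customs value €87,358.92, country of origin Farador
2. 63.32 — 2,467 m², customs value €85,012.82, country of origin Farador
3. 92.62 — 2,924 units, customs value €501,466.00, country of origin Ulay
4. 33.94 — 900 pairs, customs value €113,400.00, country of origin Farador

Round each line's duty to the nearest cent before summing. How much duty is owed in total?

Line 1 (32.92, Farador, 748 kg, €87,358.92):
Base rate for 32.92 is €3.88/kg.
32.92 has an FTA preferential rate, but origin Farador is not Zoray; base rate stands.
Duty = 748 × €3.88 = €2,902.24.
Line 2 (63.32, Farador, 2,467 m², €85,012.82):
Base rate for 63.32 is 1.5% + €2.85/m².
Additional duty on 63.32 from Farador: +64.6%. Applied ad valorem rate: 1.5% + 64.6% = 66.1%.
Duty = €85,012.82 × 66.1% + 2,467 × €2.85 = €63,224.42.
Line 3 (92.62, Ulay, 2,924 units, €501,466.00):
Base rate for 92.62 is 12.5%.
Duty = €501,466.00 × 12.5% = €62,683.25.
Line 4 (33.94, Farador, 900 pairs, €113,400.00):
Base rate for 33.94 is 11%.
33.94 has an FTA preferential rate, but origin Farador is not Zoray; base rate stands.
Additional duty on 33.94 from Farador: +57.2%. Applied ad valorem rate: 11% + 57.2% = 68.2%.
Duty = €113,400.00 × 68.2% = €77,338.80.
Total = €2,902.24 + €63,224.42 + €62,683.25 + €77,338.80 = €206,148.71.

€206,148.71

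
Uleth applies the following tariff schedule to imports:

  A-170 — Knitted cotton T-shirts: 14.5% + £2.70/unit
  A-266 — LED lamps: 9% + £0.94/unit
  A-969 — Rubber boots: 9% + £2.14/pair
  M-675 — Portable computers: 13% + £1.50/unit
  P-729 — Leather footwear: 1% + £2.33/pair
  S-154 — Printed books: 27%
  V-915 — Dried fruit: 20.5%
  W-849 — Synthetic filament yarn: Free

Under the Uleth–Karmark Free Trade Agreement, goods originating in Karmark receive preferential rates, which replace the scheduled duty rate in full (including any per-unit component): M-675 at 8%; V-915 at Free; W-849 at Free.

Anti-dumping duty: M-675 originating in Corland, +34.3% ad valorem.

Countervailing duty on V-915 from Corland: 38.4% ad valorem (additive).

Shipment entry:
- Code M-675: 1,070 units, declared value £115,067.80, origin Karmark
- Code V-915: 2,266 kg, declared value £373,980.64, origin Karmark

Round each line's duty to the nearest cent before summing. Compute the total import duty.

£9,205.42

Line 1 (M-675, Karmark, 1,070 units, £115,067.80):
Base rate for M-675 is 13% + £1.50/unit.
Origin Karmark qualifies under the Uleth–Karmark agreement and M-675 is covered: preferential rate 8% applies instead.
The additional-duty order on M-675 targets Corland, not Karmark; it does not apply.
Duty = £115,067.80 × 8% = £9,205.42.
Line 2 (V-915, Karmark, 2,266 kg, £373,980.64):
Base rate for V-915 is 20.5%.
Origin Karmark qualifies under the Uleth–Karmark agreement and V-915 is covered: preferential rate Free applies instead.
The additional-duty order on V-915 targets Corland, not Karmark; it does not apply.
Duty = £373,980.64 × 0% = £0.00.
Total = £9,205.42 + £0.00 = £9,205.42.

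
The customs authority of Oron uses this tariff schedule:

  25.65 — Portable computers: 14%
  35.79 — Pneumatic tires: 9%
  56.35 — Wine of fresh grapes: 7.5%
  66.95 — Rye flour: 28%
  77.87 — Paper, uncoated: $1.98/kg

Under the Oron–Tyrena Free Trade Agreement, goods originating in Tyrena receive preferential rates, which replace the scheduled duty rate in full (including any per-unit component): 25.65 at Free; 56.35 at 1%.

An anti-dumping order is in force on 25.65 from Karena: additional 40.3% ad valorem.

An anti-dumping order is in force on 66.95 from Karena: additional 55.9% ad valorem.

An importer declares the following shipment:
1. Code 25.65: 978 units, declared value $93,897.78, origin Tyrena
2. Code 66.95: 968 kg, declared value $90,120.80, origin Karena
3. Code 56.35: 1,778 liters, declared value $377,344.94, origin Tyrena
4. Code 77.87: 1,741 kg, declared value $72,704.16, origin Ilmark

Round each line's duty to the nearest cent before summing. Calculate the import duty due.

Line 1 (25.65, Tyrena, 978 units, $93,897.78):
Base rate for 25.65 is 14%.
Origin Tyrena qualifies under the Oron–Tyrena agreement and 25.65 is covered: preferential rate Free applies instead.
The additional-duty order on 25.65 targets Karena, not Tyrena; it does not apply.
Duty = $93,897.78 × 0% = $0.00.
Line 2 (66.95, Karena, 968 kg, $90,120.80):
Base rate for 66.95 is 28%.
Additional duty on 66.95 from Karena: +55.9%. Applied ad valorem rate: 28% + 55.9% = 83.9%.
Duty = $90,120.80 × 83.9% = $75,611.35.
Line 3 (56.35, Tyrena, 1,778 liters, $377,344.94):
Base rate for 56.35 is 7.5%.
Origin Tyrena qualifies under the Oron–Tyrena agreement and 56.35 is covered: preferential rate 1% applies instead.
Duty = $377,344.94 × 1% = $3,773.45.
Line 4 (77.87, Ilmark, 1,741 kg, $72,704.16):
Base rate for 77.87 is $1.98/kg.
Duty = 1,741 × $1.98 = $3,447.18.
Total = $0.00 + $75,611.35 + $3,773.45 + $3,447.18 = $82,831.98.

$82,831.98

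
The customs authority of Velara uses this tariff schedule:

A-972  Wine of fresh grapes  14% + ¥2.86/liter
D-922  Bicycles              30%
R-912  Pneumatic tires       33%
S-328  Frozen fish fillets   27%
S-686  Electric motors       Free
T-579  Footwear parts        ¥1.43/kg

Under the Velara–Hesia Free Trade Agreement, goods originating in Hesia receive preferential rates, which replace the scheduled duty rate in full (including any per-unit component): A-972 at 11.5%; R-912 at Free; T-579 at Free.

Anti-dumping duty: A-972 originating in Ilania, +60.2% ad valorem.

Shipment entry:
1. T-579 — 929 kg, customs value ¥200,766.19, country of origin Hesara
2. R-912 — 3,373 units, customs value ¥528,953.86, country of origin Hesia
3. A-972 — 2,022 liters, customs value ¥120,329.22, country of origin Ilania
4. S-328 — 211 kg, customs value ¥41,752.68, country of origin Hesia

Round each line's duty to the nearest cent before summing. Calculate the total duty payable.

Line 1 (T-579, Hesara, 929 kg, ¥200,766.19):
Base rate for T-579 is ¥1.43/kg.
T-579 has an FTA preferential rate, but origin Hesara is not Hesia; base rate stands.
Duty = 929 × ¥1.43 = ¥1,328.47.
Line 2 (R-912, Hesia, 3,373 units, ¥528,953.86):
Base rate for R-912 is 33%.
Origin Hesia qualifies under the Velara–Hesia agreement and R-912 is covered: preferential rate Free applies instead.
Duty = ¥528,953.86 × 0% = ¥0.00.
Line 3 (A-972, Ilania, 2,022 liters, ¥120,329.22):
Base rate for A-972 is 14% + ¥2.86/liter.
A-972 has an FTA preferential rate, but origin Ilania is not Hesia; base rate stands.
Additional duty on A-972 from Ilania: +60.2%. Applied ad valorem rate: 14% + 60.2% = 74.2%.
Duty = ¥120,329.22 × 74.2% + 2,022 × ¥2.86 = ¥95,067.20.
Line 4 (S-328, Hesia, 211 kg, ¥41,752.68):
Base rate for S-328 is 27%.
Origin Hesia is the FTA partner but S-328 is not on the preference list; base rate stands.
Duty = ¥41,752.68 × 27% = ¥11,273.22.
Total = ¥1,328.47 + ¥0.00 + ¥95,067.20 + ¥11,273.22 = ¥107,668.89.

¥107,668.89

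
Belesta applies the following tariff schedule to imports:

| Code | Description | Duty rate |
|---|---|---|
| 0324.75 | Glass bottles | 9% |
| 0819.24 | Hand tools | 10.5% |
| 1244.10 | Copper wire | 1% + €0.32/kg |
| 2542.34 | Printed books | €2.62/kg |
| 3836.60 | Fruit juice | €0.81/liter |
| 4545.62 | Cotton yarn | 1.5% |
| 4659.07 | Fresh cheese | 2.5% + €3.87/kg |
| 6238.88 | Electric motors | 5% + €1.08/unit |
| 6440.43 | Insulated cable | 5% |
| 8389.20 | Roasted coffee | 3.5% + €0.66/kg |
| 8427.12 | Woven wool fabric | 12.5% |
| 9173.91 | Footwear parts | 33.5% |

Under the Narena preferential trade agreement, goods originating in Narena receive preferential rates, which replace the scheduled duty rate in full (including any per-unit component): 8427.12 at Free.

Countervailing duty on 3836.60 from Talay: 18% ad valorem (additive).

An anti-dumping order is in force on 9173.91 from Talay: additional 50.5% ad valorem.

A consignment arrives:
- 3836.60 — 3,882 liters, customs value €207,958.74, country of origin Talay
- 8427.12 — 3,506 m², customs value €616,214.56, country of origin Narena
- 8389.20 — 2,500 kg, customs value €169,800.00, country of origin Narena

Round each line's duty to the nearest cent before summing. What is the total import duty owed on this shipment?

Line 1 (3836.60, Talay, 3,882 liters, €207,958.74):
Base rate for 3836.60 is €0.81/liter.
Additional duty on 3836.60 from Talay: +18% ad valorem. Applied ad valorem rate = 18%.
Duty = €207,958.74 × 18% + 3,882 × €0.81 = €40,576.99.
Line 2 (8427.12, Narena, 3,506 m², €616,214.56):
Base rate for 8427.12 is 12.5%.
Origin Narena qualifies under the Belesta–Narena agreement and 8427.12 is covered: preferential rate Free applies instead.
Duty = €616,214.56 × 0% = €0.00.
Line 3 (8389.20, Narena, 2,500 kg, €169,800.00):
Base rate for 8389.20 is 3.5% + €0.66/kg.
Origin Narena is the FTA partner but 8389.20 is not on the preference list; base rate stands.
Duty = €169,800.00 × 3.5% + 2,500 × €0.66 = €7,593.00.
Total = €40,576.99 + €0.00 + €7,593.00 = €48,169.99.

€48,169.99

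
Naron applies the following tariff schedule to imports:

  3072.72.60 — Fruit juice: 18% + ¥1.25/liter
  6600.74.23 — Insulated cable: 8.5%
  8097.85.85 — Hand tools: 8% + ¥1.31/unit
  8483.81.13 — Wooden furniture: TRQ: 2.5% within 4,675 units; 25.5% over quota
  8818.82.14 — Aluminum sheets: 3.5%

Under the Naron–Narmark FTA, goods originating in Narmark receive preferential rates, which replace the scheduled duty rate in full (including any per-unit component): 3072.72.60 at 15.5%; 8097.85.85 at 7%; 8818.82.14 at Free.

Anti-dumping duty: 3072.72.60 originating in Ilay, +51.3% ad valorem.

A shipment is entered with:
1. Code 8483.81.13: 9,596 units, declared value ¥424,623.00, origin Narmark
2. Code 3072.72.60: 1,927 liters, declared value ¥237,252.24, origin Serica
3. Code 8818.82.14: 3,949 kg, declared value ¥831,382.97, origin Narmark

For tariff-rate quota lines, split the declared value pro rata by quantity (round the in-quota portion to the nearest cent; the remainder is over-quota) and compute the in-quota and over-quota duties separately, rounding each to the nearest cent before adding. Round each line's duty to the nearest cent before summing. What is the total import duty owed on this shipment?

¥105,813.20

Line 1 (8483.81.13, Narmark, 9,596 units, ¥424,623.00):
Code 8483.81.13 is under a tariff-rate quota (threshold 4,675 units). In-quota: 4,675 units at 2.5%; over-quota: 4,921 units at 25.5%.
Pro-rata value split: in-quota = ¥424,623.00 × 4,675/9,596 = ¥206,868.75; over-quota = ¥424,623.00 − ¥206,868.75 = ¥217,754.25.
In-quota duty = ¥206,868.75 × 2.5% = ¥5,171.72. Over-quota duty = ¥217,754.25 × 25.5% = ¥55,527.33.
Line duty = ¥5,171.72 + ¥55,527.33 = ¥60,699.05.
Line 2 (3072.72.60, Serica, 1,927 liters, ¥237,252.24):
Base rate for 3072.72.60 is 18% + ¥1.25/liter.
3072.72.60 has an FTA preferential rate, but origin Serica is not Narmark; base rate stands.
The additional-duty order on 3072.72.60 targets Ilay, not Serica; it does not apply.
Duty = ¥237,252.24 × 18% + 1,927 × ¥1.25 = ¥45,114.15.
Line 3 (8818.82.14, Narmark, 3,949 kg, ¥831,382.97):
Base rate for 8818.82.14 is 3.5%.
Origin Narmark qualifies under the Naron–Narmark agreement and 8818.82.14 is covered: preferential rate Free applies instead.
Duty = ¥831,382.97 × 0% = ¥0.00.
Total = ¥60,699.05 + ¥45,114.15 + ¥0.00 = ¥105,813.20.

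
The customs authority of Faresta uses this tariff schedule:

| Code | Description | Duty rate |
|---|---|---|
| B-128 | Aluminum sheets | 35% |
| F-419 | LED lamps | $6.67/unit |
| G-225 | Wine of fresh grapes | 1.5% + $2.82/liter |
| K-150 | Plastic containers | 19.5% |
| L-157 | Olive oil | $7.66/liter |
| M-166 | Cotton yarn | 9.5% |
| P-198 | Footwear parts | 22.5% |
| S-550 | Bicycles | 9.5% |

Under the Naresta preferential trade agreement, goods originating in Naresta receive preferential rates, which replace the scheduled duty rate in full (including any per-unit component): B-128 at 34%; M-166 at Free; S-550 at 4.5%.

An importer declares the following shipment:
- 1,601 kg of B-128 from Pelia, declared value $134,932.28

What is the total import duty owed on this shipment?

Line 1 (B-128, Pelia, 1,601 kg, $134,932.28):
Base rate for B-128 is 35%.
B-128 has an FTA preferential rate, but origin Pelia is not Naresta; base rate stands.
Duty = $134,932.28 × 35% = $47,226.30.

$47,226.30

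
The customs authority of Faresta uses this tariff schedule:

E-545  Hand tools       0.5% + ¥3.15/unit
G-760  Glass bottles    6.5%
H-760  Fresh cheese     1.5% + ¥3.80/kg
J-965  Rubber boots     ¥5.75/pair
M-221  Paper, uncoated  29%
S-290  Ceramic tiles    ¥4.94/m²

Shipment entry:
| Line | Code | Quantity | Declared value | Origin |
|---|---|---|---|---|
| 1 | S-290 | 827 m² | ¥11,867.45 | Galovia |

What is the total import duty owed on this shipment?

Line 1 (S-290, Galovia, 827 m², ¥11,867.45):
Base rate for S-290 is ¥4.94/m².
Duty = 827 × ¥4.94 = ¥4,085.38.

¥4,085.38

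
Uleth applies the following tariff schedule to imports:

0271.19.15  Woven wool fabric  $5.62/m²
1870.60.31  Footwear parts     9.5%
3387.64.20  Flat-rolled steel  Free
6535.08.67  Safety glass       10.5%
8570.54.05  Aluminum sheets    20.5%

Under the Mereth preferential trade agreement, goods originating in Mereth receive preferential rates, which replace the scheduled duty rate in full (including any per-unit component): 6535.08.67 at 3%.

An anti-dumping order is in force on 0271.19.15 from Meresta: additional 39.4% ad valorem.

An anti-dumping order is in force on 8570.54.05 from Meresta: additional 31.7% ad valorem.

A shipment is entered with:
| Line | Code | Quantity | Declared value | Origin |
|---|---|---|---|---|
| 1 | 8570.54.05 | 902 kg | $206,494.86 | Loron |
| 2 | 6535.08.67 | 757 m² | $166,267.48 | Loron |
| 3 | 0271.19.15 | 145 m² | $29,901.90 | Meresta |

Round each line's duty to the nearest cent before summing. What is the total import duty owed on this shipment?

Line 1 (8570.54.05, Loron, 902 kg, $206,494.86):
Base rate for 8570.54.05 is 20.5%.
The additional-duty order on 8570.54.05 targets Meresta, not Loron; it does not apply.
Duty = $206,494.86 × 20.5% = $42,331.45.
Line 2 (6535.08.67, Loron, 757 m², $166,267.48):
Base rate for 6535.08.67 is 10.5%.
6535.08.67 has an FTA preferential rate, but origin Loron is not Mereth; base rate stands.
Duty = $166,267.48 × 10.5% = $17,458.09.
Line 3 (0271.19.15, Meresta, 145 m², $29,901.90):
Base rate for 0271.19.15 is $5.62/m².
Additional duty on 0271.19.15 from Meresta: +39.4% ad valorem. Applied ad valorem rate = 39.4%.
Duty = $29,901.90 × 39.4% + 145 × $5.62 = $12,596.25.
Total = $42,331.45 + $17,458.09 + $12,596.25 = $72,385.79.

$72,385.79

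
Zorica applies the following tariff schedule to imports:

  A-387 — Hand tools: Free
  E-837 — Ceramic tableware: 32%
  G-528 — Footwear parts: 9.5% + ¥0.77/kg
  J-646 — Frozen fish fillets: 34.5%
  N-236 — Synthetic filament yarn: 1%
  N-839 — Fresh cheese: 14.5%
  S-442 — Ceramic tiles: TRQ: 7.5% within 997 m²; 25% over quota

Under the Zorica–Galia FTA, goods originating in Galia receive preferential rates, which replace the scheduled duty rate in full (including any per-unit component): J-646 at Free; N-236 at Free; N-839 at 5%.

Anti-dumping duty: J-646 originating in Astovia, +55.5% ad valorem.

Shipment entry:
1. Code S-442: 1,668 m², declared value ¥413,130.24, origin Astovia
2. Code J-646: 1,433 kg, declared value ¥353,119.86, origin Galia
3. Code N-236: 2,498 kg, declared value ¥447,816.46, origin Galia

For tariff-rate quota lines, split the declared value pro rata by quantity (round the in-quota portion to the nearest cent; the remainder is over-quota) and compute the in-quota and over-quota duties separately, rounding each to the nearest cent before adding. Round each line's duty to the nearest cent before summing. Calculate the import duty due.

¥60,068.59

Line 1 (S-442, Astovia, 1,668 m², ¥413,130.24):
Code S-442 is under a tariff-rate quota (threshold 997 m²). In-quota: 997 m² at 7.5%; over-quota: 671 m² at 25%.
Pro-rata value split: in-quota = ¥413,130.24 × 997/1,668 = ¥246,936.96; over-quota = ¥413,130.24 − ¥246,936.96 = ¥166,193.28.
In-quota duty = ¥246,936.96 × 7.5% = ¥18,520.27. Over-quota duty = ¥166,193.28 × 25% = ¥41,548.32.
Line duty = ¥18,520.27 + ¥41,548.32 = ¥60,068.59.
Line 2 (J-646, Galia, 1,433 kg, ¥353,119.86):
Base rate for J-646 is 34.5%.
Origin Galia qualifies under the Zorica–Galia agreement and J-646 is covered: preferential rate Free applies instead.
The additional-duty order on J-646 targets Astovia, not Galia; it does not apply.
Duty = ¥353,119.86 × 0% = ¥0.00.
Line 3 (N-236, Galia, 2,498 kg, ¥447,816.46):
Base rate for N-236 is 1%.
Origin Galia qualifies under the Zorica–Galia agreement and N-236 is covered: preferential rate Free applies instead.
Duty = ¥447,816.46 × 0% = ¥0.00.
Total = ¥60,068.59 + ¥0.00 + ¥0.00 = ¥60,068.59.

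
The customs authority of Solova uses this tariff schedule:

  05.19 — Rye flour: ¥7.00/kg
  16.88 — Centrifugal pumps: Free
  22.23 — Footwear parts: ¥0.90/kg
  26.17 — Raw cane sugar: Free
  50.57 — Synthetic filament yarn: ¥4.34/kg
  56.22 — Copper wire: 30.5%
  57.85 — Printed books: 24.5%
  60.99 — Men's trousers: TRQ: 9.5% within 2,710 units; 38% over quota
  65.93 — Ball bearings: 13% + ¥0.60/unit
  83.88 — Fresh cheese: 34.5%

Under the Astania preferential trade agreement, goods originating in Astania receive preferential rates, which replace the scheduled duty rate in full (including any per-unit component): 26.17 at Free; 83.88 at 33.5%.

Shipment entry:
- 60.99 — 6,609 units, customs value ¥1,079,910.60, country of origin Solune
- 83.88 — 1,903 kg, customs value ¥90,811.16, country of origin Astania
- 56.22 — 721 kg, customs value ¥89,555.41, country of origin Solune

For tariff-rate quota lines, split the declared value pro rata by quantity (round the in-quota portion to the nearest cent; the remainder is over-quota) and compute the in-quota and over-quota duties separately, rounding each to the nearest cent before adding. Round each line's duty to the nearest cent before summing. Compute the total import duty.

¥341,900.18

Line 1 (60.99, Solune, 6,609 units, ¥1,079,910.60):
Code 60.99 is under a tariff-rate quota (threshold 2,710 units). In-quota: 2,710 units at 9.5%; over-quota: 3,899 units at 38%.
Pro-rata value split: in-quota = ¥1,079,910.60 × 2,710/6,609 = ¥442,814.00; over-quota = ¥1,079,910.60 − ¥442,814.00 = ¥637,096.60.
In-quota duty = ¥442,814.00 × 9.5% = ¥42,067.33. Over-quota duty = ¥637,096.60 × 38% = ¥242,096.71.
Line duty = ¥42,067.33 + ¥242,096.71 = ¥284,164.04.
Line 2 (83.88, Astania, 1,903 kg, ¥90,811.16):
Base rate for 83.88 is 34.5%.
Origin Astania qualifies under the Solova–Astania agreement and 83.88 is covered: preferential rate 33.5% applies instead.
Duty = ¥90,811.16 × 33.5% = ¥30,421.74.
Line 3 (56.22, Solune, 721 kg, ¥89,555.41):
Base rate for 56.22 is 30.5%.
Duty = ¥89,555.41 × 30.5% = ¥27,314.40.
Total = ¥284,164.04 + ¥30,421.74 + ¥27,314.40 = ¥341,900.18.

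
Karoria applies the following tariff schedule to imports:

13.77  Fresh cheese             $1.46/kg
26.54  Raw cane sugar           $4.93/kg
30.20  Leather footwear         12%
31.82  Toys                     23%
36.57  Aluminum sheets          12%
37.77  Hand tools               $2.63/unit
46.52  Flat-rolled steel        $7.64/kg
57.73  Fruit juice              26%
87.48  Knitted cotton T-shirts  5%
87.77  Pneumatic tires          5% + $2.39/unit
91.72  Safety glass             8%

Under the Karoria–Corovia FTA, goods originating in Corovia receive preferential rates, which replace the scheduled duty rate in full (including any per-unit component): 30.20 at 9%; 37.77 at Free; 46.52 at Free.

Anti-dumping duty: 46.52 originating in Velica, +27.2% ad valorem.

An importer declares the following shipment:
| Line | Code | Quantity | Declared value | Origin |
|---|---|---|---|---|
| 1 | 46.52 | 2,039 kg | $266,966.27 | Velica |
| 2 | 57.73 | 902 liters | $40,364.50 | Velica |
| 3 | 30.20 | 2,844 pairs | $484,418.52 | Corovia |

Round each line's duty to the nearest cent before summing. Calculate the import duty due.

Line 1 (46.52, Velica, 2,039 kg, $266,966.27):
Base rate for 46.52 is $7.64/kg.
46.52 has an FTA preferential rate, but origin Velica is not Corovia; base rate stands.
Additional duty on 46.52 from Velica: +27.2% ad valorem. Applied ad valorem rate = 27.2%.
Duty = $266,966.27 × 27.2% + 2,039 × $7.64 = $88,192.79.
Line 2 (57.73, Velica, 902 liters, $40,364.50):
Base rate for 57.73 is 26%.
Duty = $40,364.50 × 26% = $10,494.77.
Line 3 (30.20, Corovia, 2,844 pairs, $484,418.52):
Base rate for 30.20 is 12%.
Origin Corovia qualifies under the Karoria–Corovia agreement and 30.20 is covered: preferential rate 9% applies instead.
Duty = $484,418.52 × 9% = $43,597.67.
Total = $88,192.79 + $10,494.77 + $43,597.67 = $142,285.23.

$142,285.23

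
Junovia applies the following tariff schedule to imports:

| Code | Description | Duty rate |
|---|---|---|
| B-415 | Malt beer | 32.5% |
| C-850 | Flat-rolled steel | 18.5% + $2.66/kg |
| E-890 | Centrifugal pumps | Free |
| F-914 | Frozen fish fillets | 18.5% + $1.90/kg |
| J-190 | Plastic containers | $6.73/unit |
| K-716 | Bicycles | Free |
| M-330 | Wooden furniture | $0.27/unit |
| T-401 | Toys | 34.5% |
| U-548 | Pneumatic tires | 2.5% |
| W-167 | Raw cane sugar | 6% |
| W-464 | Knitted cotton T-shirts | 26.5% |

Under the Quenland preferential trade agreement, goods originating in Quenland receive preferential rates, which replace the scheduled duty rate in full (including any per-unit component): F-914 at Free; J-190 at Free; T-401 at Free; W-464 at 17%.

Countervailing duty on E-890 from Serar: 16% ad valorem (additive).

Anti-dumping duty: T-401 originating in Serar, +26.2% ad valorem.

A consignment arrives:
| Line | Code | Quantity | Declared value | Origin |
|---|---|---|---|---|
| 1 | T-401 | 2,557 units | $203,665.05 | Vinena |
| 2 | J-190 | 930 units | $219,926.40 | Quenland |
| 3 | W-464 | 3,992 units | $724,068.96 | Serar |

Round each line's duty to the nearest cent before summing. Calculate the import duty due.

Line 1 (T-401, Vinena, 2,557 units, $203,665.05):
Base rate for T-401 is 34.5%.
T-401 has an FTA preferential rate, but origin Vinena is not Quenland; base rate stands.
The additional-duty order on T-401 targets Serar, not Vinena; it does not apply.
Duty = $203,665.05 × 34.5% = $70,264.44.
Line 2 (J-190, Quenland, 930 units, $219,926.40):
Base rate for J-190 is $6.73/unit.
Origin Quenland qualifies under the Junovia–Quenland agreement and J-190 is covered: preferential rate Free applies instead.
Duty = $219,926.40 × 0% = $0.00.
Line 3 (W-464, Serar, 3,992 units, $724,068.96):
Base rate for W-464 is 26.5%.
W-464 has an FTA preferential rate, but origin Serar is not Quenland; base rate stands.
Duty = $724,068.96 × 26.5% = $191,878.27.
Total = $70,264.44 + $0.00 + $191,878.27 = $262,142.71.

$262,142.71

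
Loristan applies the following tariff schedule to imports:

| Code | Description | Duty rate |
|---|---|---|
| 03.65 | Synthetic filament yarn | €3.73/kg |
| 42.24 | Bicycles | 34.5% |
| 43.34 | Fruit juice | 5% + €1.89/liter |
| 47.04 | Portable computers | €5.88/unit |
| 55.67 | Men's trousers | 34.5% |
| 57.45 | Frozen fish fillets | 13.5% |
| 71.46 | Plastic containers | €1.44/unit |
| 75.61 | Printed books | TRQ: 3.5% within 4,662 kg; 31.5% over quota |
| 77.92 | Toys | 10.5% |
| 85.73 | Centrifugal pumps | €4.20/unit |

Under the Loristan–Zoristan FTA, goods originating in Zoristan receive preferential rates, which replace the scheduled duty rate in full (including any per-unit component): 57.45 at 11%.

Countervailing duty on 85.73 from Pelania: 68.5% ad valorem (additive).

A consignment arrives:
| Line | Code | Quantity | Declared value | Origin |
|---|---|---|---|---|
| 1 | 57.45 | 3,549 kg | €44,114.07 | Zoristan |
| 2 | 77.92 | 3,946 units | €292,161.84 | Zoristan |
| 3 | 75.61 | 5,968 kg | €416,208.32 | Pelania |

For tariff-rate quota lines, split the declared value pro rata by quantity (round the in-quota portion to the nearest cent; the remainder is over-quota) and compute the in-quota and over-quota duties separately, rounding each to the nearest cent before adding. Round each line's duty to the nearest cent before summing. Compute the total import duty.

Line 1 (57.45, Zoristan, 3,549 kg, €44,114.07):
Base rate for 57.45 is 13.5%.
Origin Zoristan qualifies under the Loristan–Zoristan agreement and 57.45 is covered: preferential rate 11% applies instead.
Duty = €44,114.07 × 11% = €4,852.55.
Line 2 (77.92, Zoristan, 3,946 units, €292,161.84):
Base rate for 77.92 is 10.5%.
Origin Zoristan is the FTA partner but 77.92 is not on the preference list; base rate stands.
Duty = €292,161.84 × 10.5% = €30,676.99.
Line 3 (75.61, Pelania, 5,968 kg, €416,208.32):
Code 75.61 is under a tariff-rate quota (threshold 4,662 kg). In-quota: 4,662 kg at 3.5%; over-quota: 1,306 kg at 31.5%.
Pro-rata value split: in-quota = €416,208.32 × 4,662/5,968 = €325,127.88; over-quota = €416,208.32 − €325,127.88 = €91,080.44.
In-quota duty = €325,127.88 × 3.5% = €11,379.48. Over-quota duty = €91,080.44 × 31.5% = €28,690.34.
Line duty = €11,379.48 + €28,690.34 = €40,069.82.
Total = €4,852.55 + €30,676.99 + €40,069.82 = €75,599.36.

€75,599.36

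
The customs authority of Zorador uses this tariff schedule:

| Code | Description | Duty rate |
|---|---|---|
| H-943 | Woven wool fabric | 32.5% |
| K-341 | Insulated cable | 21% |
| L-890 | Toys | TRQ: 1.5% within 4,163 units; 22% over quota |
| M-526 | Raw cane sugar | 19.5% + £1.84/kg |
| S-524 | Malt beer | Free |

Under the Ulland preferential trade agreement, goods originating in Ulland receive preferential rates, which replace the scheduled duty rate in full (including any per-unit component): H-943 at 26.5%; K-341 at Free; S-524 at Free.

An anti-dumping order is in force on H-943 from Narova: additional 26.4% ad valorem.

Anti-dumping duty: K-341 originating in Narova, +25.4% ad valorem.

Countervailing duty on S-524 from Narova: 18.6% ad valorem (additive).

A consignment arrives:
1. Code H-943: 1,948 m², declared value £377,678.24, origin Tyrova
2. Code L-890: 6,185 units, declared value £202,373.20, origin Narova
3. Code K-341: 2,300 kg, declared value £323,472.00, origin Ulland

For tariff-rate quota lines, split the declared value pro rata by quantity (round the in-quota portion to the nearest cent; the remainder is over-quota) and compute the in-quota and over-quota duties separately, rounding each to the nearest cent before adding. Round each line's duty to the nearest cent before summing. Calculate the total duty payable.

Line 1 (H-943, Tyrova, 1,948 m², £377,678.24):
Base rate for H-943 is 32.5%.
H-943 has an FTA preferential rate, but origin Tyrova is not Ulland; base rate stands.
The additional-duty order on H-943 targets Narova, not Tyrova; it does not apply.
Duty = £377,678.24 × 32.5% = £122,745.43.
Line 2 (L-890, Narova, 6,185 units, £202,373.20):
Code L-890 is under a tariff-rate quota (threshold 4,163 units). In-quota: 4,163 units at 1.5%; over-quota: 2,022 units at 22%.
Pro-rata value split: in-quota = £202,373.20 × 4,163/6,185 = £136,213.36; over-quota = £202,373.20 − £136,213.36 = £66,159.84.
In-quota duty = £136,213.36 × 1.5% = £2,043.20. Over-quota duty = £66,159.84 × 22% = £14,555.16.
Line duty = £2,043.20 + £14,555.16 = £16,598.36.
Line 3 (K-341, Ulland, 2,300 kg, £323,472.00):
Base rate for K-341 is 21%.
Origin Ulland qualifies under the Zorador–Ulland agreement and K-341 is covered: preferential rate Free applies instead.
The additional-duty order on K-341 targets Narova, not Ulland; it does not apply.
Duty = £323,472.00 × 0% = £0.00.
Total = £122,745.43 + £16,598.36 + £0.00 = £139,343.79.

£139,343.79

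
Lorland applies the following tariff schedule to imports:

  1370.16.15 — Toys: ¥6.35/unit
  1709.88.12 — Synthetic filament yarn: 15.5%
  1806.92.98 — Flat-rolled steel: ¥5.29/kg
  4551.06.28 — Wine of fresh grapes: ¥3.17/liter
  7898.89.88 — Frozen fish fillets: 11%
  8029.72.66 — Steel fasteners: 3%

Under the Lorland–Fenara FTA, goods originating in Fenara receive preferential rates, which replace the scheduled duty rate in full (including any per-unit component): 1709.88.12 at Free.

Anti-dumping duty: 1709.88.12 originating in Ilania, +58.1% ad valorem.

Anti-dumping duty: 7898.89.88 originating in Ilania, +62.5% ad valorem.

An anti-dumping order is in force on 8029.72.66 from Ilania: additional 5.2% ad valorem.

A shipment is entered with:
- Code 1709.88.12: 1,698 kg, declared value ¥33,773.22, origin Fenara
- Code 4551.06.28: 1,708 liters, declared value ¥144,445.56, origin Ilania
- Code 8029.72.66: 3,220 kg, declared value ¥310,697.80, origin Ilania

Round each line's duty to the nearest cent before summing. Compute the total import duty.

Line 1 (1709.88.12, Fenara, 1,698 kg, ¥33,773.22):
Base rate for 1709.88.12 is 15.5%.
Origin Fenara qualifies under the Lorland–Fenara agreement and 1709.88.12 is covered: preferential rate Free applies instead.
The additional-duty order on 1709.88.12 targets Ilania, not Fenara; it does not apply.
Duty = ¥33,773.22 × 0% = ¥0.00.
Line 2 (4551.06.28, Ilania, 1,708 liters, ¥144,445.56):
Base rate for 4551.06.28 is ¥3.17/liter.
Duty = 1,708 × ¥3.17 = ¥5,414.36.
Line 3 (8029.72.66, Ilania, 3,220 kg, ¥310,697.80):
Base rate for 8029.72.66 is 3%.
Additional duty on 8029.72.66 from Ilania: +5.2%. Applied ad valorem rate: 3% + 5.2% = 8.2%.
Duty = ¥310,697.80 × 8.2% = ¥25,477.22.
Total = ¥0.00 + ¥5,414.36 + ¥25,477.22 = ¥30,891.58.

¥30,891.58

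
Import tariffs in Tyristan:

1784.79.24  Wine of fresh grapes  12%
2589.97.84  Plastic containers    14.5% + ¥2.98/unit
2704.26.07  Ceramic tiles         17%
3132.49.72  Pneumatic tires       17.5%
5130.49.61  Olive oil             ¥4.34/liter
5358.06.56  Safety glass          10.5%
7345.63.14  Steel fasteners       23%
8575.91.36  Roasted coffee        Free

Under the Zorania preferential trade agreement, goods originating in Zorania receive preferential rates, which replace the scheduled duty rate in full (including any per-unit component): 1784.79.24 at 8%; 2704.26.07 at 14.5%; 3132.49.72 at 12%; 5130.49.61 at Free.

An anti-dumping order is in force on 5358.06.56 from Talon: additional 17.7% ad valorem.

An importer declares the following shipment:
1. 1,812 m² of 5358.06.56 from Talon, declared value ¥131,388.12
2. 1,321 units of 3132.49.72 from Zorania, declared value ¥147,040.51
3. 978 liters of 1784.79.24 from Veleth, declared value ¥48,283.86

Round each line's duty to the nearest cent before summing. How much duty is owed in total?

Line 1 (5358.06.56, Talon, 1,812 m², ¥131,388.12):
Base rate for 5358.06.56 is 10.5%.
Additional duty on 5358.06.56 from Talon: +17.7%. Applied ad valorem rate: 10.5% + 17.7% = 28.2%.
Duty = ¥131,388.12 × 28.2% = ¥37,051.45.
Line 2 (3132.49.72, Zorania, 1,321 units, ¥147,040.51):
Base rate for 3132.49.72 is 17.5%.
Origin Zorania qualifies under the Tyristan–Zorania agreement and 3132.49.72 is covered: preferential rate 12% applies instead.
Duty = ¥147,040.51 × 12% = ¥17,644.86.
Line 3 (1784.79.24, Veleth, 978 liters, ¥48,283.86):
Base rate for 1784.79.24 is 12%.
1784.79.24 has an FTA preferential rate, but origin Veleth is not Zorania; base rate stands.
Duty = ¥48,283.86 × 12% = ¥5,794.06.
Total = ¥37,051.45 + ¥17,644.86 + ¥5,794.06 = ¥60,490.37.

¥60,490.37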